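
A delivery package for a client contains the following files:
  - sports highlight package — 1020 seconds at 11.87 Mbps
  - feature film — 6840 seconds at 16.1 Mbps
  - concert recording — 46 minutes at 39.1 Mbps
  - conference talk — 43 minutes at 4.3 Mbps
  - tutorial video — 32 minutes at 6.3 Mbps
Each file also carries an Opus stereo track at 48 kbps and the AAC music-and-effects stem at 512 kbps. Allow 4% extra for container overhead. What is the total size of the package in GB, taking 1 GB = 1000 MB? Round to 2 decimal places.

Audio total: 48 + 512 = 560 kbps = 0.560 Mbps.
sports highlight package: 12.430 Mbps × 1020 s × 1.04 = 13185.7 Mb
feature film: 16.660 Mbps × 6840 s × 1.04 = 118512.6 Mb
concert recording: 39.660 Mbps × 2760 s × 1.04 = 113840.1 Mb
conference talk: 4.860 Mbps × 2580 s × 1.04 = 13040.4 Mb
tutorial video: 6.860 Mbps × 1920 s × 1.04 = 13698.0 Mb
Total: 272276.8 Mb = 34034.6 MB.
= 34.03 GB.

34.03 GB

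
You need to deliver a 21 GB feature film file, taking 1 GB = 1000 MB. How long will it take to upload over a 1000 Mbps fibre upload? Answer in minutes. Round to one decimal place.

2.8 minutes

File: 21 GB = 168000.0 Mb.
At 1000 Mbps: 168000.0 / 1000 = 168.0 s ≈ 2.8 minutes.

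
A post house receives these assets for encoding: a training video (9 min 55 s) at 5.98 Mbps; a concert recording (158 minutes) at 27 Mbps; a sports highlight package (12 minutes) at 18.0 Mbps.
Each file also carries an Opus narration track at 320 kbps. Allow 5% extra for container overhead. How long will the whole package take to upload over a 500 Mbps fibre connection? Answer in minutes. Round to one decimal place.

Audio: 320 kbps = 0.320 Mbps.
training video: 6.300 Mbps × 595 s × 1.05 = 3935.9 Mb
concert recording: 27.320 Mbps × 9480 s × 1.05 = 271943.3 Mb
sports highlight package: 18.320 Mbps × 720 s × 1.05 = 13849.9 Mb
Total: 289729.1 Mb = 36216.1 MB.
At 500 Mbps: 289729.1 / 500 = 579 s ≈ 9.66 minutes.

9.7 minutes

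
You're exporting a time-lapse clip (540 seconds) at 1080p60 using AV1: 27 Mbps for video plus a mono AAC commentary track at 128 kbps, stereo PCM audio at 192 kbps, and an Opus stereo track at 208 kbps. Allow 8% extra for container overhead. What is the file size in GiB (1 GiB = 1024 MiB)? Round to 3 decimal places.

1.869 GiB

Audio total: 128 + 192 + 208 = 528 kbps = 0.528 Mbps.
Total bitrate: 27 + 0.528 = 27.528 Mbps.
Stream data: 27.528 Mbps × 540 s = 14865.1 Mb.
With 8% container overhead: ×1.08.
16,054 Mb = 2,006,791,200 bytes ÷ 1,073,741,824 = 1.869 GiB.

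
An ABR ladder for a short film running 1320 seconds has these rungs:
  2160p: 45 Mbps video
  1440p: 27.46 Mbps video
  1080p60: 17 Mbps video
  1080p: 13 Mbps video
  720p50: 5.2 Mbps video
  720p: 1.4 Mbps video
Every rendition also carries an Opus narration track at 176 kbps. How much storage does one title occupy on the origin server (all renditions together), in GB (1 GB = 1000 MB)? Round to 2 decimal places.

18.17 GB

Audio: 176 kbps = 0.176 Mbps.
Sum of rendition bitrates: (45+0.176) + (27.46+0.176) + (17+0.176) + (13+0.176) + (5.2+0.176) + (1.4+0.176) = 110.116 Mbps.
× 1320 s = 145,353 Mb = 18,169 MB = 18.17 GB.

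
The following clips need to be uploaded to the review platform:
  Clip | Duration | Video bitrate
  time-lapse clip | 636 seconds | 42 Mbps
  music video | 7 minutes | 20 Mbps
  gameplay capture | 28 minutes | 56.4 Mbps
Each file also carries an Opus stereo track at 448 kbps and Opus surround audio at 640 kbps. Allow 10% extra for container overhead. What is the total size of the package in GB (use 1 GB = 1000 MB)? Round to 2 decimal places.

18.27 GB

Audio total: 448 + 640 = 1088 kbps = 1.088 Mbps.
time-lapse clip: 43.088 Mbps × 636 s × 1.10 = 30144.4 Mb
music video: 21.088 Mbps × 420 s × 1.10 = 9742.7 Mb
gameplay capture: 57.488 Mbps × 1680 s × 1.10 = 106237.8 Mb
Total: 146124.8 Mb = 18265.6 MB.
= 18.27 GB.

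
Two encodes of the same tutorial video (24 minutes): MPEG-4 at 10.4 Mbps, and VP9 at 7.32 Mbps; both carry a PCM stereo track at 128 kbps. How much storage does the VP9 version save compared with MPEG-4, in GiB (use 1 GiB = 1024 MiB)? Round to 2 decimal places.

0.52 GiB

24 min = 1440 s
Audio: 128 kbps = 0.128 Mbps.
MPEG-4: 10.528 Mbps × 1440 s = 15160.3 Mb = 1.765 GiB.
VP9: 7.448 Mbps × 1440 s = 10725.1 Mb = 1.249 GiB.
Saving: 1.765 − 1.249 = 0.516 GiB.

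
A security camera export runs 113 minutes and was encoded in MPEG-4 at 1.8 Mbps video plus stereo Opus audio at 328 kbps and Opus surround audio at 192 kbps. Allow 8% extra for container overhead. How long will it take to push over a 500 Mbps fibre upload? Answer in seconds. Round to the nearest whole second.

113 min = 6780 s
Audio total: 328 + 192 = 520 kbps = 0.520 Mbps.
Total bitrate: 2.320 Mbps.
File: 2.320 Mbps × 6780 s = 15729.6 Mb.
With 8% container overhead: ×1.08. → 16988.0 Mb.
At 500 Mbps: 16988.0 / 500 = 34.0 s ≈ 34 seconds.

34 seconds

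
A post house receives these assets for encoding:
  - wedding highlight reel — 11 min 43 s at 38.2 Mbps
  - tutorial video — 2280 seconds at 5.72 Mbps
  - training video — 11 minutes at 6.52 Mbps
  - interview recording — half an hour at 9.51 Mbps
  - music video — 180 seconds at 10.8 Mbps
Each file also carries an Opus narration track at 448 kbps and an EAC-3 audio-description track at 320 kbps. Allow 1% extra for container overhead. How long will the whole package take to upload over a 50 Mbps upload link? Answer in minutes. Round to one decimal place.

22.8 minutes

Audio total: 448 + 320 = 768 kbps = 0.768 Mbps.
wedding highlight reel: 38.968 Mbps × 703 s × 1.01 = 27668.4 Mb
tutorial video: 6.488 Mbps × 2280 s × 1.01 = 14940.6 Mb
training video: 7.288 Mbps × 660 s × 1.01 = 4858.2 Mb
interview recording: 10.278 Mbps × 1800 s × 1.01 = 18685.4 Mb
music video: 11.568 Mbps × 180 s × 1.01 = 2103.1 Mb
Total: 68255.7 Mb = 8532.0 MB.
At 50 Mbps: 68255.7 / 50 = 1365 s ≈ 22.8 minutes.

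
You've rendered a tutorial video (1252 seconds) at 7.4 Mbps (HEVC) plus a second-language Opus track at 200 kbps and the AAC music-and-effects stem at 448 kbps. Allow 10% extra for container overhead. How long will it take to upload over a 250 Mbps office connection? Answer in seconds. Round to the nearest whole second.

Audio total: 200 + 448 = 648 kbps = 0.648 Mbps.
Total bitrate: 8.048 Mbps.
File: 8.048 Mbps × 1252 s = 10076.1 Mb.
With 10% container overhead: ×1.10. → 11083.7 Mb.
At 250 Mbps: 11083.7 / 250 = 44.3 s ≈ 44.3 seconds.

44 seconds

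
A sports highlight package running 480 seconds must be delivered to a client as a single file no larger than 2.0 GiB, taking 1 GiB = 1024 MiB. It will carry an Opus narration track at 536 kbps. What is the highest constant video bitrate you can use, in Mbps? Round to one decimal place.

Budget: 2.0 GiB = 17179.9 Mb.
Total bitrate budget: 17179.9 Mb / 480 s = 35.791 Mbps.
Audio: 536 kbps = 0.536 Mbps.
Video: 35.791 − 0.536 = 35.255 Mbps.

35.3 Mbps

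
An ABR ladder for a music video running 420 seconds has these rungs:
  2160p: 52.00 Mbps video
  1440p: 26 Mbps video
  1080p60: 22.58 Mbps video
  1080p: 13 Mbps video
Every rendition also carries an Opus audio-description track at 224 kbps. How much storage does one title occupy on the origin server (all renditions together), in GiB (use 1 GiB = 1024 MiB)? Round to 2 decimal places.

Audio: 224 kbps = 0.224 Mbps.
Sum of rendition bitrates: (52.00+0.224) + (26+0.224) + (22.58+0.224) + (13+0.224) = 114.476 Mbps.
× 420 s = 48,080 Mb = 6,010 MB = 5.597 GiB.

5.60 GiB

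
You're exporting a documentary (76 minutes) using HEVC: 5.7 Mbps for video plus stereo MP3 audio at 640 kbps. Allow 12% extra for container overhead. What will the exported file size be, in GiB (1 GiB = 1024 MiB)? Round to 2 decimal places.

3.77 GiB

76 min = 4560 s
Audio: 640 kbps = 0.640 Mbps.
Total bitrate: 5.7 + 0.640 = 6.340 Mbps.
Stream data: 6.340 Mbps × 4560 s = 28910.4 Mb.
With 12% container overhead: ×1.12.
32,380 Mb = 4,047,456,000 bytes ÷ 1,073,741,824 = 3.769 GiB.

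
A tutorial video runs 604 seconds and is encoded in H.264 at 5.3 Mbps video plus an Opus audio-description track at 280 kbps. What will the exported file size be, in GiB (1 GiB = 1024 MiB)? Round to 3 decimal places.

Audio: 280 kbps = 0.280 Mbps.
Total bitrate: 5.3 + 0.280 = 5.580 Mbps.
Stream data: 5.580 Mbps × 604 s = 3370.3 Mb.
3,370 Mb = 421,290,000 bytes ÷ 1,073,741,824 = 0.3924 GiB.

0.392 GiB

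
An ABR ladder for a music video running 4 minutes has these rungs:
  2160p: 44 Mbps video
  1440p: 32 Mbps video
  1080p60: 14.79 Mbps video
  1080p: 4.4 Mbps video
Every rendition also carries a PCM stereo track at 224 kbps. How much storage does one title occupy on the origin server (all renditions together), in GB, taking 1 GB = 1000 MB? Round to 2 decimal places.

4 min = 240 s
Audio: 224 kbps = 0.224 Mbps.
Sum of rendition bitrates: (44+0.224) + (32+0.224) + (14.79+0.224) + (4.4+0.224) = 96.086 Mbps.
× 240 s = 23,061 Mb = 2,883 MB = 2.883 GB.

2.88 GB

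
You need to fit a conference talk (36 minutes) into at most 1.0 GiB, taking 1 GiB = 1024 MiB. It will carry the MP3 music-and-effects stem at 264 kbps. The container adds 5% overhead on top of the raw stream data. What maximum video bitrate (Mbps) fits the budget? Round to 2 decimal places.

Budget: 1.0 GiB = 8589.9 Mb.
Stream payload after overhead: 8589.9 / 1.05 = 8180.9 Mb.
36 min = 2160 s
Total bitrate budget: 8180.9 Mb / 2160 s = 3.787 Mbps.
Audio: 264 kbps = 0.264 Mbps.
Video: 3.787 − 0.264 = 3.523 Mbps.

3.52 Mbps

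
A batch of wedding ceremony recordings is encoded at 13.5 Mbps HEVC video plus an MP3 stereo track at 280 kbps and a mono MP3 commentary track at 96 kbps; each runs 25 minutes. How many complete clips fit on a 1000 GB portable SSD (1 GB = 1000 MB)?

384

25 min = 1500 s
Audio total: 280 + 96 = 376 kbps = 0.376 Mbps.
Total bitrate: 13.876 Mbps.
Per item: 13.876 Mbps × 1500 s = 20,814 Mb = 2,602 MB.
Capacity: 1000 GB = 8,000,000 Mb; 384.36 items → 384 complete.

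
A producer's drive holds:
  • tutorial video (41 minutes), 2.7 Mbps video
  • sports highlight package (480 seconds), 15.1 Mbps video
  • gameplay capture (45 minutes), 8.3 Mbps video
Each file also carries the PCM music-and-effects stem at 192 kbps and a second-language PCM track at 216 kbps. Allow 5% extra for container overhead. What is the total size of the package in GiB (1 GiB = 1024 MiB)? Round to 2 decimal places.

Audio total: 192 + 216 = 408 kbps = 0.408 Mbps.
tutorial video: 3.108 Mbps × 2460 s × 1.05 = 8028.0 Mb
sports highlight package: 15.508 Mbps × 480 s × 1.05 = 7816.0 Mb
gameplay capture: 8.708 Mbps × 2700 s × 1.05 = 24687.2 Mb
Total: 40531.2 Mb = 5066.4 MB.
= 4.718 GiB.

4.72 GiB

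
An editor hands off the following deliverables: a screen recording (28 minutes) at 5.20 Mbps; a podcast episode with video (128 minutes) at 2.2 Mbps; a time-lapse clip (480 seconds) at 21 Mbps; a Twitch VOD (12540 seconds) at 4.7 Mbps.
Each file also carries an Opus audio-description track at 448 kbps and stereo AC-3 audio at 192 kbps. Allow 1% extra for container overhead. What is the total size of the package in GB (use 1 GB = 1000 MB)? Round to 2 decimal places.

Audio total: 448 + 192 = 640 kbps = 0.640 Mbps.
screen recording: 5.840 Mbps × 1680 s × 1.01 = 9909.3 Mb
podcast episode with video: 2.840 Mbps × 7680 s × 1.01 = 22029.3 Mb
time-lapse clip: 21.640 Mbps × 480 s × 1.01 = 10491.1 Mb
Twitch VOD: 5.340 Mbps × 12540 s × 1.01 = 67633.2 Mb
Total: 110062.9 Mb = 13757.9 MB.
= 13.76 GB.

13.76 GB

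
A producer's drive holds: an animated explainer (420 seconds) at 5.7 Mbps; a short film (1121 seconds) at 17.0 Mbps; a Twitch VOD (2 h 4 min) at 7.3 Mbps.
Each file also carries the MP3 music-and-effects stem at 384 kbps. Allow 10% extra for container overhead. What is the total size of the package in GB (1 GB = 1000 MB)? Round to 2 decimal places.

10.89 GB

Audio: 384 kbps = 0.384 Mbps.
animated explainer: 6.084 Mbps × 420 s × 1.10 = 2810.8 Mb
short film: 17.384 Mbps × 1121 s × 1.10 = 21436.2 Mb
Twitch VOD: 7.684 Mbps × 7440 s × 1.10 = 62885.9 Mb
Total: 87132.9 Mb = 10891.6 MB.
= 10.89 GB.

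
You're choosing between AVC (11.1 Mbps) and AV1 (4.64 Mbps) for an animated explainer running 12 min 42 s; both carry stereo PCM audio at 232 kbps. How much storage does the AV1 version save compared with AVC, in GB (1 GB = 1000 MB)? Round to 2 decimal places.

0.62 GB

12 min 42 s = 762 s
Audio: 232 kbps = 0.232 Mbps.
AVC: 11.332 Mbps × 762 s = 8635.0 Mb = 1.079 GB.
AV1: 4.872 Mbps × 762 s = 3712.5 Mb = 0.464 GB.
Saving: 1.079 − 0.464 = 0.615 GB.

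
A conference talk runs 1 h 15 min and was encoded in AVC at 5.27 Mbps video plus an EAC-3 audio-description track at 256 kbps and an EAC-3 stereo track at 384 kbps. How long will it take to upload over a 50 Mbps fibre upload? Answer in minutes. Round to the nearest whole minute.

9 minutes

1 h 15 min = 75 min = 4500 s
Audio total: 256 + 384 = 640 kbps = 0.640 Mbps.
Total bitrate: 5.910 Mbps.
File: 5.910 Mbps × 4500 s = 26595.0 Mb.
At 50 Mbps: 26595.0 / 50 = 531.9 s ≈ 8.87 minutes.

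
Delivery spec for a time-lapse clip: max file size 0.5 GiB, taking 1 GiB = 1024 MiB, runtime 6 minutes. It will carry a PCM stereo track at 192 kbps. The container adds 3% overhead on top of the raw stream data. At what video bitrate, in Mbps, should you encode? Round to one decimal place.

11.4 Mbps

Budget: 0.5 GiB = 4295.0 Mb.
Stream payload after overhead: 4295.0 / 1.03 = 4169.9 Mb.
6 min = 360 s
Total bitrate budget: 4169.9 Mb / 360 s = 11.583 Mbps.
Audio: 192 kbps = 0.192 Mbps.
Video: 11.583 − 0.192 = 11.391 Mbps.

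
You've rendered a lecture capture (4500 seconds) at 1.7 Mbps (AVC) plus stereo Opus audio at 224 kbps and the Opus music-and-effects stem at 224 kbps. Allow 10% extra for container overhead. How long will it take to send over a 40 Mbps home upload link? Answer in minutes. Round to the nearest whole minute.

Audio total: 224 + 224 = 448 kbps = 0.448 Mbps.
Total bitrate: 2.148 Mbps.
File: 2.148 Mbps × 4500 s = 9666.0 Mb.
With 10% container overhead: ×1.10. → 10632.6 Mb.
At 40 Mbps: 10632.6 / 40 = 265.8 s ≈ 4.43 minutes.

4 minutes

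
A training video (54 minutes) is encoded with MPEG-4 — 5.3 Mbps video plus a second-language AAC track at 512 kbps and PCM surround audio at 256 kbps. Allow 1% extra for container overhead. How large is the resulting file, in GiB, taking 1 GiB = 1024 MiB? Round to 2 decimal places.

54 min = 3240 s
Audio total: 512 + 256 = 768 kbps = 0.768 Mbps.
Total bitrate: 5.3 + 0.768 = 6.068 Mbps.
Stream data: 6.068 Mbps × 3240 s = 19660.3 Mb.
With 1% container overhead: ×1.01.
19,857 Mb = 2,482,115,400 bytes ÷ 1,073,741,824 = 2.312 GiB.

2.31 GiB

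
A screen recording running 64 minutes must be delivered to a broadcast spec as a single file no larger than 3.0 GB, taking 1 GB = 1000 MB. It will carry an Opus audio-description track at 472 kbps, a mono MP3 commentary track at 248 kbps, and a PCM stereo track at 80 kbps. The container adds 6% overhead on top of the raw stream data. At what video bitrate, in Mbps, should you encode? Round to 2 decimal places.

Budget: 3.0 GB = 24000.0 Mb.
Stream payload after overhead: 24000.0 / 1.06 = 22641.5 Mb.
64 min = 3840 s
Total bitrate budget: 22641.5 Mb / 3840 s = 5.896 Mbps.
Audio total: 472 + 248 + 80 = 800 kbps = 0.800 Mbps.
Video: 5.896 − 0.800 = 5.096 Mbps.

5.10 Mbps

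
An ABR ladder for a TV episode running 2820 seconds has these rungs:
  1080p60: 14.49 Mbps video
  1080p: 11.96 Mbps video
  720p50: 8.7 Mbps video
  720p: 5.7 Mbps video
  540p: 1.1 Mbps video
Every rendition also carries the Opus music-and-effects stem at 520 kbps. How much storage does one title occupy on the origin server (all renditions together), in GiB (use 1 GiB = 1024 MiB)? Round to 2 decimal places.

14.63 GiB

Audio: 520 kbps = 0.520 Mbps.
Sum of rendition bitrates: (14.49+0.520) + (11.96+0.520) + (8.7+0.520) + (5.7+0.520) + (1.1+0.520) = 44.550 Mbps.
× 2820 s = 125,631 Mb = 15,704 MB = 14.63 GiB.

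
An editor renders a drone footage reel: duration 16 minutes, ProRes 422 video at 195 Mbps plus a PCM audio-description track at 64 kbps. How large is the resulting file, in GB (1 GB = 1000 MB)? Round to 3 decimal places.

16 min = 960 s
Audio: 64 kbps = 0.064 Mbps.
Total bitrate: 195 + 0.064 = 195.064 Mbps.
Stream data: 195.064 Mbps × 960 s = 187261.4 Mb.
187,261 Mb ÷ 8 = 23,408 MB → 23.41 GB.

23.408 GB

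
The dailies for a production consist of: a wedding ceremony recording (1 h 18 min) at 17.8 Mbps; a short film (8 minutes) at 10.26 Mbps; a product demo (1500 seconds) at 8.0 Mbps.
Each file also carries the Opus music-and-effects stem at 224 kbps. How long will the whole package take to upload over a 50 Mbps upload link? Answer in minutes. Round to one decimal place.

Audio: 224 kbps = 0.224 Mbps.
wedding ceremony recording: 18.024 Mbps × 4680 s = 84352.3 Mb
short film: 10.484 Mbps × 480 s = 5032.3 Mb
product demo: 8.224 Mbps × 1500 s = 12336.0 Mb
Total: 101720.6 Mb = 12715.1 MB.
At 50 Mbps: 101720.6 / 50 = 2034 s ≈ 33.9 minutes.

33.9 minutes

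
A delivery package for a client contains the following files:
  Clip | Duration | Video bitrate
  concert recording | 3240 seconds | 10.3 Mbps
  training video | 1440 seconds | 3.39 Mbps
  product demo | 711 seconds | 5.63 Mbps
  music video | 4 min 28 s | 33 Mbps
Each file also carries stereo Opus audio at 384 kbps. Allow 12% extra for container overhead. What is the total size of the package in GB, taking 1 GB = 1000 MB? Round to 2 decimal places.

Audio: 384 kbps = 0.384 Mbps.
concert recording: 10.684 Mbps × 3240 s × 1.12 = 38770.1 Mb
training video: 3.774 Mbps × 1440 s × 1.12 = 6086.7 Mb
product demo: 6.014 Mbps × 711 s × 1.12 = 4789.1 Mb
music video: 33.384 Mbps × 268 s × 1.12 = 10020.5 Mb
Total: 59666.4 Mb = 7458.3 MB.
= 7.458 GB.

7.46 GB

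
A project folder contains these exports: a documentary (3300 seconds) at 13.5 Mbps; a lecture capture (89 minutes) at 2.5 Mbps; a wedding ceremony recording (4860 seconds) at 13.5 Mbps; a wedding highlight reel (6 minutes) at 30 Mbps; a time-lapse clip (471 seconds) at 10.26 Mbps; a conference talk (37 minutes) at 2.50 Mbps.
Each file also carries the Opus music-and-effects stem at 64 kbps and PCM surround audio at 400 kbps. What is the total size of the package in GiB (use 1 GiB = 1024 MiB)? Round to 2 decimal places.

17.74 GiB

Audio total: 64 + 400 = 464 kbps = 0.464 Mbps.
documentary: 13.964 Mbps × 3300 s = 46081.2 Mb
lecture capture: 2.964 Mbps × 5340 s = 15827.8 Mb
wedding ceremony recording: 13.964 Mbps × 4860 s = 67865.0 Mb
wedding highlight reel: 30.464 Mbps × 360 s = 10967.0 Mb
time-lapse clip: 10.724 Mbps × 471 s = 5051.0 Mb
conference talk: 2.964 Mbps × 2220 s = 6580.1 Mb
Total: 152372.1 Mb = 19046.5 MB.
= 17.74 GiB.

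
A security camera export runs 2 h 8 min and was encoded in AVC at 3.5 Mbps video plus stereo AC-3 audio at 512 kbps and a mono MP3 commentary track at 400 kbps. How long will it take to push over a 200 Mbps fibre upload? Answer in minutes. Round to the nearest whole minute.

2 h 8 min = 128 min = 7680 s
Audio total: 512 + 400 = 912 kbps = 0.912 Mbps.
Total bitrate: 4.412 Mbps.
File: 4.412 Mbps × 7680 s = 33884.2 Mb.
At 200 Mbps: 33884.2 / 200 = 169.4 s ≈ 2.82 minutes.

3 minutes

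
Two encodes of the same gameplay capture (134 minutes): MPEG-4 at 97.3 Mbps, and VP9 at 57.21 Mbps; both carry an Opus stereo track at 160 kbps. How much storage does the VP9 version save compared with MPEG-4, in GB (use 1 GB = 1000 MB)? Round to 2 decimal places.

40.29 GB

134 min = 8040 s
Audio: 160 kbps = 0.160 Mbps.
MPEG-4: 97.460 Mbps × 8040 s = 783578.4 Mb = 97.947 GB.
VP9: 57.370 Mbps × 8040 s = 461254.8 Mb = 57.657 GB.
Saving: 97.947 − 57.657 = 40.290 GB.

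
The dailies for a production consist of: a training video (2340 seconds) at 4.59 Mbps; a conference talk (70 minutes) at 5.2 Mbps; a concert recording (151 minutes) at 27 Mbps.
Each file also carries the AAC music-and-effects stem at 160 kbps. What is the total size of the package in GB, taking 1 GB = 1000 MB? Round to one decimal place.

Audio: 160 kbps = 0.160 Mbps.
training video: 4.750 Mbps × 2340 s = 11115.0 Mb
conference talk: 5.360 Mbps × 4200 s = 22512.0 Mb
concert recording: 27.160 Mbps × 9060 s = 246069.6 Mb
Total: 279696.6 Mb = 34962.1 MB.
= 34.96 GB.

35.0 GB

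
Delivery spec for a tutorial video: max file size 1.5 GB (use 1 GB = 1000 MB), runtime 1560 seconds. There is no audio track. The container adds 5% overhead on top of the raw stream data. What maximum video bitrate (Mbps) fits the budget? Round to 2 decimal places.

Budget: 1.5 GB = 12000.0 Mb.
Stream payload after overhead: 12000.0 / 1.05 = 11428.6 Mb.
Total bitrate budget: 11428.6 Mb / 1560 s = 7.326 Mbps.

7.33 Mbps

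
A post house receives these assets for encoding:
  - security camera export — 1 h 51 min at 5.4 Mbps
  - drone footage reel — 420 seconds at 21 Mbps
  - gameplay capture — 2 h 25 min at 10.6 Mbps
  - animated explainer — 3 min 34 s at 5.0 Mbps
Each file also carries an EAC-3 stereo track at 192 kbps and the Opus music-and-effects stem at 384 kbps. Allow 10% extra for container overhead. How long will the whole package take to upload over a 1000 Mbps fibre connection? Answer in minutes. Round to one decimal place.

2.7 minutes

Audio total: 192 + 384 = 576 kbps = 0.576 Mbps.
security camera export: 5.976 Mbps × 6660 s × 1.10 = 43780.2 Mb
drone footage reel: 21.576 Mbps × 420 s × 1.10 = 9968.1 Mb
gameplay capture: 11.176 Mbps × 8700 s × 1.10 = 106954.3 Mb
animated explainer: 5.576 Mbps × 214 s × 1.10 = 1312.6 Mb
Total: 162015.2 Mb = 20251.9 MB.
At 1000 Mbps: 162015.2 / 1000 = 162 s ≈ 2.7 minutes.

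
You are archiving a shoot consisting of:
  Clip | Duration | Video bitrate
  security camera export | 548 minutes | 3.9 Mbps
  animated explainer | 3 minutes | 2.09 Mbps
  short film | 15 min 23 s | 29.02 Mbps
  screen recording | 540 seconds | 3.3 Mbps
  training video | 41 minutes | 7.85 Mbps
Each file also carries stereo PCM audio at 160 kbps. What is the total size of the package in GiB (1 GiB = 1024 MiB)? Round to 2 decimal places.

Audio: 160 kbps = 0.160 Mbps.
security camera export: 4.060 Mbps × 32880 s = 133492.8 Mb
animated explainer: 2.250 Mbps × 180 s = 405.0 Mb
short film: 29.180 Mbps × 923 s = 26933.1 Mb
screen recording: 3.460 Mbps × 540 s = 1868.4 Mb
training video: 8.010 Mbps × 2460 s = 19704.6 Mb
Total: 182403.9 Mb = 22800.5 MB.
= 21.23 GiB.

21.23 GiB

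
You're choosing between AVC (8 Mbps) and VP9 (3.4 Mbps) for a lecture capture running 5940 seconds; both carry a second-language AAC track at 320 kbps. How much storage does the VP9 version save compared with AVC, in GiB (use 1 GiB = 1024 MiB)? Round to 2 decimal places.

3.18 GiB

Audio: 320 kbps = 0.320 Mbps.
AVC: 8.320 Mbps × 5940 s = 49420.8 Mb = 5.753 GiB.
VP9: 3.720 Mbps × 5940 s = 22096.8 Mb = 2.572 GiB.
Saving: 5.753 − 2.572 = 3.181 GiB.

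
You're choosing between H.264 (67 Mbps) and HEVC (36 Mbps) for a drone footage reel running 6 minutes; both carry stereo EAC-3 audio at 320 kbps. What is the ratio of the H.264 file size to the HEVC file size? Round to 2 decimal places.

6 min = 360 s
Audio: 320 kbps = 0.320 Mbps.
H.264: 67.320 Mbps × 360 s = 24235.2 Mb = 3.029 GB.
HEVC: 36.320 Mbps × 360 s = 13075.2 Mb = 1.634 GB.
Ratio: 3.029 / 1.634 = 1.854.

1.85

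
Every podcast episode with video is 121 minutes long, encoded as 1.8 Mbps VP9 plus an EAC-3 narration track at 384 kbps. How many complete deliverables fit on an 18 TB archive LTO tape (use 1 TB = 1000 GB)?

9081

121 min = 7260 s
Audio: 384 kbps = 0.384 Mbps.
Total bitrate: 2.184 Mbps.
Per item: 2.184 Mbps × 7260 s = 15,856 Mb = 1,982 MB.
Capacity: 18 TB = 144,000,000 Mb; 9081.83 items → 9081 complete.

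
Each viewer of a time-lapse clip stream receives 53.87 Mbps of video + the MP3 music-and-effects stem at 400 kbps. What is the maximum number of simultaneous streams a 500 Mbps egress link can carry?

9

Audio: 400 kbps = 0.400 Mbps.
Per-viewer media rate: 54.270 Mbps.
500 Mbps = 500.0 Mbps; 500.0 / 54.270 = 9.21 → 9 viewers.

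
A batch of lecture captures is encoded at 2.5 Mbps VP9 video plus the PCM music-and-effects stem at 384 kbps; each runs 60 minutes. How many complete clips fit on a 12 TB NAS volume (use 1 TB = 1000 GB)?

9246

60 min = 3600 s
Audio: 384 kbps = 0.384 Mbps.
Total bitrate: 2.884 Mbps.
Per item: 2.884 Mbps × 3600 s = 10,382 Mb = 1,298 MB.
Capacity: 12 TB = 96,000,000 Mb; 9246.42 items → 9246 complete.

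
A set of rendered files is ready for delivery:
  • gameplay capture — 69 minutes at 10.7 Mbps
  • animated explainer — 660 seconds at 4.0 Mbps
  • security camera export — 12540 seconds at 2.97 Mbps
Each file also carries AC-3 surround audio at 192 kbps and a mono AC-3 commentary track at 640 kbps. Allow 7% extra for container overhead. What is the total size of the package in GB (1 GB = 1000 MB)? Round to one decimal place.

13.2 GB

Audio total: 192 + 640 = 832 kbps = 0.832 Mbps.
gameplay capture: 11.532 Mbps × 4140 s × 1.07 = 51084.5 Mb
animated explainer: 4.832 Mbps × 660 s × 1.07 = 3412.4 Mb
security camera export: 3.802 Mbps × 12540 s × 1.07 = 51014.5 Mb
Total: 105511.3 Mb = 13188.9 MB.
= 13.19 GB.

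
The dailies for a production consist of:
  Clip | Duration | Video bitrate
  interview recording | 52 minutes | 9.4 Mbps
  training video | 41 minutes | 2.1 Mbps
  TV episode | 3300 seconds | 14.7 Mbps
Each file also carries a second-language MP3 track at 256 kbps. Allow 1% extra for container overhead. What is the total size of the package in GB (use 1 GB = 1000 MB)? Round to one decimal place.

Audio: 256 kbps = 0.256 Mbps.
interview recording: 9.656 Mbps × 3120 s × 1.01 = 30428.0 Mb
training video: 2.356 Mbps × 2460 s × 1.01 = 5853.7 Mb
TV episode: 14.956 Mbps × 3300 s × 1.01 = 49848.3 Mb
Total: 86130.1 Mb = 10766.3 MB.
= 10.77 GB.

10.8 GB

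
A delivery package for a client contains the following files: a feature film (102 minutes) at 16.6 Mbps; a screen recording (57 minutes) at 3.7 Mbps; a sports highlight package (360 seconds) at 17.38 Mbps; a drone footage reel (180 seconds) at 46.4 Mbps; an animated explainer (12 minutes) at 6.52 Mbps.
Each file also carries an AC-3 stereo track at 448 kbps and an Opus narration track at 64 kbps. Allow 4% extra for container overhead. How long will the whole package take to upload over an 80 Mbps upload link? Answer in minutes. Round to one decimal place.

30.1 minutes

Audio total: 448 + 64 = 512 kbps = 0.512 Mbps.
feature film: 17.112 Mbps × 6120 s × 1.04 = 108914.5 Mb
screen recording: 4.212 Mbps × 3420 s × 1.04 = 14981.2 Mb
sports highlight package: 17.892 Mbps × 360 s × 1.04 = 6698.8 Mb
drone footage reel: 46.912 Mbps × 180 s × 1.04 = 8781.9 Mb
animated explainer: 7.032 Mbps × 720 s × 1.04 = 5265.6 Mb
Total: 144642.0 Mb = 18080.2 MB.
At 80 Mbps: 144642.0 / 80 = 1808 s ≈ 30.1 minutes.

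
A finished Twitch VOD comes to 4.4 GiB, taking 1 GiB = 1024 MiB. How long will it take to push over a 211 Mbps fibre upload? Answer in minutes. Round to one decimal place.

3.0 minutes

File: 4.4 GiB = 37795.7 Mb.
At 211 Mbps: 37795.7 / 211 = 179.1 s ≈ 2.99 minutes.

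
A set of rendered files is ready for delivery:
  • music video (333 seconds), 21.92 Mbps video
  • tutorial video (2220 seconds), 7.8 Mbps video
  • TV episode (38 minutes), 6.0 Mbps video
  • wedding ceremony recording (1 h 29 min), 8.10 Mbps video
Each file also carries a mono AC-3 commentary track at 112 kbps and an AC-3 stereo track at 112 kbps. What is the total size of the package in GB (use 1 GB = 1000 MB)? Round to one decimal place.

Audio total: 112 + 112 = 224 kbps = 0.224 Mbps.
music video: 22.144 Mbps × 333 s = 7374.0 Mb
tutorial video: 8.024 Mbps × 2220 s = 17813.3 Mb
TV episode: 6.224 Mbps × 2280 s = 14190.7 Mb
wedding ceremony recording: 8.324 Mbps × 5340 s = 44450.2 Mb
Total: 83828.1 Mb = 10478.5 MB.
= 10.48 GB.

10.5 GB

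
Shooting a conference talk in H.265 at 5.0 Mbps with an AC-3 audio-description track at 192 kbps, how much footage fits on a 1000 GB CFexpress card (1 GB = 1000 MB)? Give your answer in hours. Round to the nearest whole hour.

Audio: 192 kbps = 0.192 Mbps.
Total bitrate: 5.0 + 0.192 = 5.192 Mbps.
Capacity: 1000 GB = 8,000,000 Mb.
Recording time: 8,000,000 / 5.192 = 1,540,832 s ≈ 428 hours.

428 hours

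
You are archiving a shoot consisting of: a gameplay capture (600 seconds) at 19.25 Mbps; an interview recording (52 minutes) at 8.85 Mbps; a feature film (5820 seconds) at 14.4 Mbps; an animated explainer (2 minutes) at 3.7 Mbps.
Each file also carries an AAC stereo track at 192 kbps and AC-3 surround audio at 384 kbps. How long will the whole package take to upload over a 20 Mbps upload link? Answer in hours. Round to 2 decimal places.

Audio total: 192 + 384 = 576 kbps = 0.576 Mbps.
gameplay capture: 19.826 Mbps × 600 s = 11895.6 Mb
interview recording: 9.426 Mbps × 3120 s = 29409.1 Mb
feature film: 14.976 Mbps × 5820 s = 87160.3 Mb
animated explainer: 4.276 Mbps × 120 s = 513.1 Mb
Total: 128978.2 Mb = 16122.3 MB.
At 20 Mbps: 128978.2 / 20 = 6449 s ≈ 1.79 hours.

1.79 hours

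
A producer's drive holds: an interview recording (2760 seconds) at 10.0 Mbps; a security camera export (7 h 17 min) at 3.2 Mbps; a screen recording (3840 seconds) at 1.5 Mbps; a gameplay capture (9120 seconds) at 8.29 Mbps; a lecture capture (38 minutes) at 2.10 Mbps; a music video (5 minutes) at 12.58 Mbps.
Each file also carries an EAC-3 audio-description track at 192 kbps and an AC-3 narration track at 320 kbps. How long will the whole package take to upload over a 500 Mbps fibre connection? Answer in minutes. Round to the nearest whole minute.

Audio total: 192 + 320 = 512 kbps = 0.512 Mbps.
interview recording: 10.512 Mbps × 2760 s = 29013.1 Mb
security camera export: 3.712 Mbps × 26220 s = 97328.6 Mb
screen recording: 2.012 Mbps × 3840 s = 7726.1 Mb
gameplay capture: 8.802 Mbps × 9120 s = 80274.2 Mb
lecture capture: 2.612 Mbps × 2280 s = 5955.4 Mb
music video: 13.092 Mbps × 300 s = 3927.6 Mb
Total: 224225.0 Mb = 28028.1 MB.
At 500 Mbps: 224225.0 / 500 = 448 s ≈ 7.47 minutes.

7 minutes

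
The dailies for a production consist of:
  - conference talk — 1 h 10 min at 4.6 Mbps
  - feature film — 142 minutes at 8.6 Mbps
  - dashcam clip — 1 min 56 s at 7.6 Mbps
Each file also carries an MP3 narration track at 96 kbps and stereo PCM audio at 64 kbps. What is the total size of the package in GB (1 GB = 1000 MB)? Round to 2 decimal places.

11.94 GB

Audio total: 96 + 64 = 160 kbps = 0.160 Mbps.
conference talk: 4.760 Mbps × 4200 s = 19992.0 Mb
feature film: 8.760 Mbps × 8520 s = 74635.2 Mb
dashcam clip: 7.760 Mbps × 116 s = 900.2 Mb
Total: 95527.4 Mb = 11940.9 MB.
= 11.94 GB.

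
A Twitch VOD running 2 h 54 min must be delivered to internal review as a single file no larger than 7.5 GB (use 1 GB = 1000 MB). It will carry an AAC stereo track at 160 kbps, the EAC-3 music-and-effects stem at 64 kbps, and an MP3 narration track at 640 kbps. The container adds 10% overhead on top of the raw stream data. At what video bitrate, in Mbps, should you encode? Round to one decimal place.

4.4 Mbps

Budget: 7.5 GB = 60000.0 Mb.
Stream payload after overhead: 60000.0 / 1.10 = 54545.5 Mb.
2 h 54 min = 174 min = 10440 s
Total bitrate budget: 54545.5 Mb / 10440 s = 5.225 Mbps.
Audio total: 160 + 64 + 640 = 864 kbps = 0.864 Mbps.
Video: 5.225 − 0.864 = 4.361 Mbps.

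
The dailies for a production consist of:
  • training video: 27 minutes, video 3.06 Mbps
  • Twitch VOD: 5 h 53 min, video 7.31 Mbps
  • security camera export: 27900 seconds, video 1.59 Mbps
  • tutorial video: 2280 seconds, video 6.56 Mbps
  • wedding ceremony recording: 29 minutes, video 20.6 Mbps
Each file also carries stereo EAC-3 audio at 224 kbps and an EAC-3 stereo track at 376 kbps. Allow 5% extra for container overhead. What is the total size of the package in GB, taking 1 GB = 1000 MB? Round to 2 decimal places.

Audio total: 224 + 376 = 600 kbps = 0.600 Mbps.
training video: 3.660 Mbps × 1620 s × 1.05 = 6225.7 Mb
Twitch VOD: 7.910 Mbps × 21180 s × 1.05 = 175910.5 Mb
security camera export: 2.190 Mbps × 27900 s × 1.05 = 64156.1 Mb
tutorial video: 7.160 Mbps × 2280 s × 1.05 = 17141.0 Mb
wedding ceremony recording: 21.200 Mbps × 1740 s × 1.05 = 38732.4 Mb
Total: 302165.6 Mb = 37770.7 MB.
= 37.77 GB.

37.77 GB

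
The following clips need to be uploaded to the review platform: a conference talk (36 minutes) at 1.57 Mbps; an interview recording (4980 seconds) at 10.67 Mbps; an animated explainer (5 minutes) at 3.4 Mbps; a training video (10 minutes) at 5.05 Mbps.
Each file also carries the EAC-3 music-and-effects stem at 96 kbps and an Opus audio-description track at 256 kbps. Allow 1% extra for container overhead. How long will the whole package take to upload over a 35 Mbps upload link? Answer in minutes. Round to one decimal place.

Audio total: 96 + 256 = 352 kbps = 0.352 Mbps.
conference talk: 1.922 Mbps × 2160 s × 1.01 = 4193.0 Mb
interview recording: 11.022 Mbps × 4980 s × 1.01 = 55438.5 Mb
animated explainer: 3.752 Mbps × 300 s × 1.01 = 1136.9 Mb
training video: 5.402 Mbps × 600 s × 1.01 = 3273.6 Mb
Total: 64042.0 Mb = 8005.2 MB.
At 35 Mbps: 64042.0 / 35 = 1830 s ≈ 30.5 minutes.

30.5 minutes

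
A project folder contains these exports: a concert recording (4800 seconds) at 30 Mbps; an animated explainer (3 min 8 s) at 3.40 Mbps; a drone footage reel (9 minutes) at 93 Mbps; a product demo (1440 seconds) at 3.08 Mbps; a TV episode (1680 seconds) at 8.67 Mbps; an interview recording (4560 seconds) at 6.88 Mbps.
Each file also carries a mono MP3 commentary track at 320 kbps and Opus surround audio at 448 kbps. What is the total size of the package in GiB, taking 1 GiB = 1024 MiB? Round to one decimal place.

Audio total: 320 + 448 = 768 kbps = 0.768 Mbps.
concert recording: 30.768 Mbps × 4800 s = 147686.4 Mb
animated explainer: 4.168 Mbps × 188 s = 783.6 Mb
drone footage reel: 93.768 Mbps × 540 s = 50634.7 Mb
product demo: 3.848 Mbps × 1440 s = 5541.1 Mb
TV episode: 9.438 Mbps × 1680 s = 15855.8 Mb
interview recording: 7.648 Mbps × 4560 s = 34874.9 Mb
Total: 255376.5 Mb = 31922.1 MB.
= 29.73 GiB.

29.7 GiB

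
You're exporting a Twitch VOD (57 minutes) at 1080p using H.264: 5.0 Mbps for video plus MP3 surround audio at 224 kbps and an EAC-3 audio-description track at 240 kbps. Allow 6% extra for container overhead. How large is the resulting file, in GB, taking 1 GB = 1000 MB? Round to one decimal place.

2.5 GB

57 min = 3420 s
Audio total: 224 + 240 = 464 kbps = 0.464 Mbps.
Total bitrate: 5.0 + 0.464 = 5.464 Mbps.
Stream data: 5.464 Mbps × 3420 s = 18686.9 Mb.
With 6% container overhead: ×1.06.
19,808 Mb ÷ 8 = 2,476 MB → 2.476 GB.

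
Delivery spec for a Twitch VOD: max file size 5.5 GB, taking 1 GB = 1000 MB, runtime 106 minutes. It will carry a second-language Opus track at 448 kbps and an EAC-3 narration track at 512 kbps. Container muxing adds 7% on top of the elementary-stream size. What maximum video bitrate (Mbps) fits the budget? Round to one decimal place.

5.5 Mbps

Budget: 5.5 GB = 44000.0 Mb.
Stream payload after overhead: 44000.0 / 1.07 = 41121.5 Mb.
106 min = 6360 s
Total bitrate budget: 41121.5 Mb / 6360 s = 6.466 Mbps.
Audio total: 448 + 512 = 960 kbps = 0.960 Mbps.
Video: 6.466 − 0.960 = 5.506 Mbps.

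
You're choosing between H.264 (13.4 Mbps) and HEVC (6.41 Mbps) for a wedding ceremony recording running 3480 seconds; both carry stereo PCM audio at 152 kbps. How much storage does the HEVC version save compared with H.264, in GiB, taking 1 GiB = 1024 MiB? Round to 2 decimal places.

Audio: 152 kbps = 0.152 Mbps.
H.264: 13.552 Mbps × 3480 s = 47161.0 Mb = 5.490 GiB.
HEVC: 6.562 Mbps × 3480 s = 22835.8 Mb = 2.658 GiB.
Saving: 5.490 − 2.658 = 2.832 GiB.

2.83 GiB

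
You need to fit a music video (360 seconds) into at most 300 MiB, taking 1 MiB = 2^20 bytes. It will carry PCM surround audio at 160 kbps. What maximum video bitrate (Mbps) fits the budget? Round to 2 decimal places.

Budget: 300 MiB = 2516.6 Mb.
Total bitrate budget: 2516.6 Mb / 360 s = 6.991 Mbps.
Audio: 160 kbps = 0.160 Mbps.
Video: 6.991 − 0.160 = 6.831 Mbps.

6.83 Mbps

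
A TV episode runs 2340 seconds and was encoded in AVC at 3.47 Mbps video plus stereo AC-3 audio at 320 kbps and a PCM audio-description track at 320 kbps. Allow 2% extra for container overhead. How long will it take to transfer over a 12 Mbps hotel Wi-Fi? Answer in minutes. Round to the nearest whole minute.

Audio total: 320 + 320 = 640 kbps = 0.640 Mbps.
Total bitrate: 4.110 Mbps.
File: 4.110 Mbps × 2340 s = 9617.4 Mb.
With 2% container overhead: ×1.02. → 9809.7 Mb.
At 12 Mbps: 9809.7 / 12 = 817.5 s ≈ 13.6 minutes.

14 minutes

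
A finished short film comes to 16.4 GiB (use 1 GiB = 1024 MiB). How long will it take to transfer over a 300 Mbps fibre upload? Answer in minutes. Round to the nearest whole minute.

8 minutes

File: 16.4 GiB = 140874.9 Mb.
At 300 Mbps: 140874.9 / 300 = 469.6 s ≈ 7.83 minutes.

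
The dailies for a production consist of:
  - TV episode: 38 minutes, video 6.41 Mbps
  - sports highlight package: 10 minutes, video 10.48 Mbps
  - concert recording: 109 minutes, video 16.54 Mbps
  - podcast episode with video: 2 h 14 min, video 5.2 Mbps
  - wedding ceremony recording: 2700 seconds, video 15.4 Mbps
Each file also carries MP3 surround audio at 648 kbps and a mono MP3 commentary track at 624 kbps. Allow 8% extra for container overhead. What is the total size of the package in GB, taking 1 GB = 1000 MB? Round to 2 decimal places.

Audio total: 648 + 624 = 1272 kbps = 1.272 Mbps.
TV episode: 7.682 Mbps × 2280 s × 1.08 = 18916.2 Mb
sports highlight package: 11.752 Mbps × 600 s × 1.08 = 7615.3 Mb
concert recording: 17.812 Mbps × 6540 s × 1.08 = 125809.7 Mb
podcast episode with video: 6.472 Mbps × 8040 s × 1.08 = 56197.7 Mb
wedding ceremony recording: 16.672 Mbps × 2700 s × 1.08 = 48615.6 Mb
Total: 257154.4 Mb = 32144.3 MB.
= 32.14 GB.

32.14 GB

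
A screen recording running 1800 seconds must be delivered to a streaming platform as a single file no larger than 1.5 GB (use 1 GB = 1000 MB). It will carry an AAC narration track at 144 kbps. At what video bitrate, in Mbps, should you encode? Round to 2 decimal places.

6.52 Mbps

Budget: 1.5 GB = 12000.0 Mb.
Total bitrate budget: 12000.0 Mb / 1800 s = 6.667 Mbps.
Audio: 144 kbps = 0.144 Mbps.
Video: 6.667 − 0.144 = 6.523 Mbps.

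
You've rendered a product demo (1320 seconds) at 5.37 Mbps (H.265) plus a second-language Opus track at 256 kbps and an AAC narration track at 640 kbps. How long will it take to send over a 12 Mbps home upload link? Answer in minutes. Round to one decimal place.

Audio total: 256 + 640 = 896 kbps = 0.896 Mbps.
Total bitrate: 6.266 Mbps.
File: 6.266 Mbps × 1320 s = 8271.1 Mb.
At 12 Mbps: 8271.1 / 12 = 689.3 s ≈ 11.5 minutes.

11.5 minutes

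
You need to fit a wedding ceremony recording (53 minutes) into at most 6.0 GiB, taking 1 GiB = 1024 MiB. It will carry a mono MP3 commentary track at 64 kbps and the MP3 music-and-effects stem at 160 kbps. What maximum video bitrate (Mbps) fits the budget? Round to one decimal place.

Budget: 6.0 GiB = 51539.6 Mb.
53 min = 3180 s
Total bitrate budget: 51539.6 Mb / 3180 s = 16.207 Mbps.
Audio total: 64 + 160 = 224 kbps = 0.224 Mbps.
Video: 16.207 − 0.224 = 15.983 Mbps.

16.0 Mbps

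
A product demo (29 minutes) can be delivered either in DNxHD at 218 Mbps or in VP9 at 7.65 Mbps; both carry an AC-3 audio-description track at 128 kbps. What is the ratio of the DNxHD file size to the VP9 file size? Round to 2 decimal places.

28.04

29 min = 1740 s
Audio: 128 kbps = 0.128 Mbps.
DNxHD: 218.128 Mbps × 1740 s = 379542.7 Mb = 47.443 GB.
VP9: 7.778 Mbps × 1740 s = 13533.7 Mb = 1.692 GB.
Ratio: 47.443 / 1.692 = 28.044.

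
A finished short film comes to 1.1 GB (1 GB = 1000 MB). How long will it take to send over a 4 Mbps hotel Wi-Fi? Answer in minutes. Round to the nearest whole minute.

37 minutes

File: 1.1 GB = 8800.0 Mb.
At 4 Mbps: 8800.0 / 4 = 2200.0 s ≈ 36.7 minutes.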